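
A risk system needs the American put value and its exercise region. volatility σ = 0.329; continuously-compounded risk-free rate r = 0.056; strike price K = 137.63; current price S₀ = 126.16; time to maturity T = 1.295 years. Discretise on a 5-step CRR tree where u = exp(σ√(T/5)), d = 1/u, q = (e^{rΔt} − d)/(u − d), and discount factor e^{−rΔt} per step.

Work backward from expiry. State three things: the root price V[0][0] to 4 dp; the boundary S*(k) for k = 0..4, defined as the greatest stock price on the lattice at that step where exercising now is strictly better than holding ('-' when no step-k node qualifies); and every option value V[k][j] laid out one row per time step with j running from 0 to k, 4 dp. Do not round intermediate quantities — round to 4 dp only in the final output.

Δt=0.25900  u=1.18227  d=0.84583  q=0.50166  discount=0.98560
step 5 (expiry): payoffs max(K−S,0) = 83.0113 61.2862 30.9199 0.0000 0.0000 0.0000
step 4: (k=4,j=0): S=64.5740, (K−S)⁺=73.0560, hold=71.0742 ⇒ V=73.0560 exercise | (k=4,j=1): S=90.2588, (K−S)⁺=47.3712, hold=45.3894 ⇒ V=47.3712 exercise | (k=4,j=2): S=126.1600, (K−S)⁺=11.4700, hold=15.1866 ⇒ V=15.1866 continue | (k=4,j=3): S=176.3412, (K−S)⁺=0.0000, hold=0.0000 ⇒ V=0.0000 continue | (k=4,j=4): S=246.4823, (K−S)⁺=0.0000, hold=0.0000 ⇒ V=0.0000 continue  boundary S*=90.2588
step 3: (k=3,j=0): S=76.3438, (K−S)⁺=61.2862, hold=59.3044 ⇒ V=61.2862 exercise | (k=3,j=1): S=106.7101, (K−S)⁺=30.9199, hold=30.7757 ⇒ V=30.9199 exercise | (k=3,j=2): S=149.1550, (K−S)⁺=0.0000, hold=7.4591 ⇒ V=7.4591 continue | (k=3,j=3): S=208.4826, (K−S)⁺=0.0000, hold=0.0000 ⇒ V=0.0000 continue  boundary S*=106.7101
step 2: (k=2,j=0): S=90.2588, (K−S)⁺=47.3712, hold=45.3894 ⇒ V=47.3712 exercise | (k=2,j=1): S=126.1600, (K−S)⁺=11.4700, hold=18.8747 ⇒ V=18.8747 continue | (k=2,j=2): S=176.3412, (K−S)⁺=0.0000, hold=3.6636 ⇒ V=3.6636 continue  boundary S*=90.2588
step 1: (k=1,j=0): S=106.7101, (K−S)⁺=30.9199, hold=32.5993 ⇒ V=32.5993 continue | (k=1,j=1): S=149.1550, (K−S)⁺=0.0000, hold=11.0819 ⇒ V=11.0819 continue  boundary S*=-
step 0: (k=0,j=0): S=126.1600, (K−S)⁺=11.4700, hold=21.4908 ⇒ V=21.4908 continue  boundary S*=-

price = 21.4908
boundary = - - 90.2588 106.7101 90.2588
tree:
21.4908
32.5993 11.0819
47.3712 18.8747 3.6636
61.2862 30.9199 7.4591 0.0000
73.0560 47.3712 15.1866 0.0000 0.0000
83.0113 61.2862 30.9199 0.0000 0.0000 0.0000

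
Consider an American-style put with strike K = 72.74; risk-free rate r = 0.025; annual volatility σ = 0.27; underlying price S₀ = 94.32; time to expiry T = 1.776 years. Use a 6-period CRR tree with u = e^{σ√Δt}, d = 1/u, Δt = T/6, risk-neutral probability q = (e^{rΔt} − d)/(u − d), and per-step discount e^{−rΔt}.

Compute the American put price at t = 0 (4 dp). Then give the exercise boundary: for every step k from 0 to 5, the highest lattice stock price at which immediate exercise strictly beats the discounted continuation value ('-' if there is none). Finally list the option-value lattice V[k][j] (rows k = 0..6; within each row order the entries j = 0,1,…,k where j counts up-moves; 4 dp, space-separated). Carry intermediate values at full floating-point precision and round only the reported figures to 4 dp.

price = 3.2816
boundary = - - - - 52.4106 60.7038
tree:
3.2816
5.4006 1.1129
8.6909 2.0379 0.1615
13.5747 3.7101 0.3181 0.0000
20.3294 6.7092 0.6266 0.0000 0.0000
27.4895 12.0362 1.2342 0.0000 0.0000 0.0000
33.6714 20.3294 2.4309 0.0000 0.0000 0.0000 0.0000

Δt=0.29600, u=1.15823, d=0.86338, q=0.48853, disc=e^(-rΔt)=0.99263
k=6 terminal: V=max(K-S,0) → 33.6714 20.3294 2.4309 0.0000 0.0000 0.0000 0.0000
k=5: j=0 S=45.2505 intr=27.4895 cont=26.9532 V=27.4895[EX]; j=1 S=60.7038 intr=12.0362 cont=11.5000 V=12.0362[EX]; j=2 S=81.4344 intr=0.0000 cont=1.2342 V=1.2342[hold]; j=3 S=109.2446 intr=0.0000 cont=0.0000 V=0.0000[hold]; j=4 S=146.5521 intr=0.0000 cont=0.0000 V=0.0000[hold]; j=5 S=196.6003 intr=0.0000 cont=0.0000 V=0.0000[hold]  S*(5)=60.7038
k=4: j=0 S=52.4106 intr=20.3294 cont=19.7931 V=20.3294[EX]; j=1 S=70.3091 intr=2.4309 cont=6.7092 V=6.7092[hold]; j=2 S=94.3200 intr=0.0000 cont=0.6266 V=0.6266[hold]; j=3 S=126.5307 intr=0.0000 cont=0.0000 V=0.0000[hold]; j=4 S=169.7415 intr=0.0000 cont=0.0000 V=0.0000[hold]  S*(4)=52.4106
k=3: j=0 S=60.7038 intr=12.0362 cont=13.5747 V=13.5747[hold]; j=1 S=81.4344 intr=0.0000 cont=3.7101 V=3.7101[hold]; j=2 S=109.2446 intr=0.0000 cont=0.3181 V=0.3181[hold]; j=3 S=146.5521 intr=0.0000 cont=0.0000 V=0.0000[hold]  S*(3)=-
k=2: j=0 S=70.3091 intr=2.4309 cont=8.6909 V=8.6909[hold]; j=1 S=94.3200 intr=0.0000 cont=2.0379 V=2.0379[hold]; j=2 S=126.5307 intr=0.0000 cont=0.1615 V=0.1615[hold]  S*(2)=-
k=1: j=0 S=81.4344 intr=0.0000 cont=5.4006 V=5.4006[hold]; j=1 S=109.2446 intr=0.0000 cont=1.1129 V=1.1129[hold]  S*(1)=-
k=0: j=0 S=94.3200 intr=0.0000 cont=3.2816 V=3.2816[hold]  S*(0)=-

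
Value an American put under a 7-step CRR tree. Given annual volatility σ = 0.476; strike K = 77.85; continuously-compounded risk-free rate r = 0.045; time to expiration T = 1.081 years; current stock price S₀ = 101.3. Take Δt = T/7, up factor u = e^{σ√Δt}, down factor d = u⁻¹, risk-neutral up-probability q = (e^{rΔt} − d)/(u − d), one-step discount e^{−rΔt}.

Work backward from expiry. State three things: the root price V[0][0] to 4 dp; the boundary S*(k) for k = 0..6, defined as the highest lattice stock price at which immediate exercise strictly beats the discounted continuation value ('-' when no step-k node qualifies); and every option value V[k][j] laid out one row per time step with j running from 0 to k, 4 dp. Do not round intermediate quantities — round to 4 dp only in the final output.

price = 6.9335
boundary = - - - - 47.9359 39.7579 47.9359
tree:
6.9335
10.4946 3.0509
15.4480 5.1065 0.7956
21.9665 8.3815 1.5170 0.0000
29.9141 13.3971 2.8926 0.0000 0.0000
38.0921 20.6168 5.5156 0.0000 0.0000 0.0000
44.8749 29.9141 10.5171 0.0000 0.0000 0.0000 0.0000
50.5005 38.0921 20.0540 0.0000 0.0000 0.0000 0.0000 0.0000

Δt=0.15443  u=1.20569  d=0.82940  q=0.47190  discount=0.99307
step 7 (expiry): payoffs max(K−S,0) = 50.5005 38.0921 20.0540 0.0000 0.0000 0.0000 0.0000 0.0000
step 6: (k=6,j=0): S=32.9751, (K−S)⁺=44.8749, hold=44.3358 ⇒ V=44.8749 exercise | (k=6,j=1): S=47.9359, (K−S)⁺=29.9141, hold=29.3750 ⇒ V=29.9141 exercise | (k=6,j=2): S=69.6843, (K−S)⁺=8.1657, hold=10.5171 ⇒ V=10.5171 continue | (k=6,j=3): S=101.3000, (K−S)⁺=0.0000, hold=0.0000 ⇒ V=0.0000 continue | (k=6,j=4): S=147.2597, (K−S)⁺=0.0000, hold=0.0000 ⇒ V=0.0000 continue | (k=6,j=5): S=214.0713, (K−S)⁺=0.0000, hold=0.0000 ⇒ V=0.0000 continue | (k=6,j=6): S=311.1951, (K−S)⁺=0.0000, hold=0.0000 ⇒ V=0.0000 continue  boundary S*=47.9359
step 5: (k=5,j=0): S=39.7579, (K−S)⁺=38.0921, hold=37.5530 ⇒ V=38.0921 exercise | (k=5,j=1): S=57.7960, (K−S)⁺=20.0540, hold=20.6168 ⇒ V=20.6168 continue | (k=5,j=2): S=84.0180, (K−S)⁺=0.0000, hold=5.5156 ⇒ V=5.5156 continue | (k=5,j=3): S=122.1368, (K−S)⁺=0.0000, hold=0.0000 ⇒ V=0.0000 continue | (k=5,j=4): S=177.5502, (K−S)⁺=0.0000, hold=0.0000 ⇒ V=0.0000 continue | (k=5,j=5): S=258.1045, (K−S)⁺=0.0000, hold=0.0000 ⇒ V=0.0000 continue  boundary S*=39.7579
step 4: (k=4,j=0): S=47.9359, (K−S)⁺=29.9141, hold=29.6388 ⇒ V=29.9141 exercise | (k=4,j=1): S=69.6843, (K−S)⁺=8.1657, hold=13.3971 ⇒ V=13.3971 continue | (k=4,j=2): S=101.3000, (K−S)⁺=0.0000, hold=2.8926 ⇒ V=2.8926 continue | (k=4,j=3): S=147.2597, (K−S)⁺=0.0000, hold=0.0000 ⇒ V=0.0000 continue | (k=4,j=4): S=214.0713, (K−S)⁺=0.0000, hold=0.0000 ⇒ V=0.0000 continue  boundary S*=47.9359
step 3: (k=3,j=0): S=57.7960, (K−S)⁺=20.0540, hold=21.9665 ⇒ V=21.9665 continue | (k=3,j=1): S=84.0180, (K−S)⁺=0.0000, hold=8.3815 ⇒ V=8.3815 continue | (k=3,j=2): S=122.1368, (K−S)⁺=0.0000, hold=1.5170 ⇒ V=1.5170 continue | (k=3,j=3): S=177.5502, (K−S)⁺=0.0000, hold=0.0000 ⇒ V=0.0000 continue  boundary S*=-
step 2: (k=2,j=0): S=69.6843, (K−S)⁺=8.1657, hold=15.4480 ⇒ V=15.4480 continue | (k=2,j=1): S=101.3000, (K−S)⁺=0.0000, hold=5.1065 ⇒ V=5.1065 continue | (k=2,j=2): S=147.2597, (K−S)⁺=0.0000, hold=0.7956 ⇒ V=0.7956 continue  boundary S*=-
step 1: (k=1,j=0): S=84.0180, (K−S)⁺=0.0000, hold=10.4946 ⇒ V=10.4946 continue | (k=1,j=1): S=122.1368, (K−S)⁺=0.0000, hold=3.0509 ⇒ V=3.0509 continue  boundary S*=-
step 0: (k=0,j=0): S=101.3000, (K−S)⁺=0.0000, hold=6.9335 ⇒ V=6.9335 continue  boundary S*=-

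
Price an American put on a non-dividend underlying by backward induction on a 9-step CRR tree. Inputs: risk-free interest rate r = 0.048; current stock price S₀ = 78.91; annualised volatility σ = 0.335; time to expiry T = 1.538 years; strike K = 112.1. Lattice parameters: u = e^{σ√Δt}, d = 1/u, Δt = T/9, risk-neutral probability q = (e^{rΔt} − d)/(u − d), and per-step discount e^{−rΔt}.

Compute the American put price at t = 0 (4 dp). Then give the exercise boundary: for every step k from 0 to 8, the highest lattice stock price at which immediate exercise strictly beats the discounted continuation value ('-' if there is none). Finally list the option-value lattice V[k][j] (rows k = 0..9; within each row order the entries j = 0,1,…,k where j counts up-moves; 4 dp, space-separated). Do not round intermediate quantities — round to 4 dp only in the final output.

price = 34.1529
boundary = - 68.7051 59.8199 68.7051 78.9100 68.7051 78.9100 68.7051 78.9100
tree:
34.1529
43.3949 25.2953
52.2801 33.6717 17.1731
60.0162 43.3949 24.3154 10.1744
66.7519 52.2801 33.1900 15.6688 4.7401
72.6164 60.0162 43.3949 23.3054 8.1409 1.3504
77.7226 66.7519 52.2801 33.1900 13.6119 2.6965 0.0000
82.1684 72.6164 60.0162 43.3949 21.9010 5.3845 0.0000 0.0000
86.0392 77.7226 66.7519 52.2801 33.1900 10.7518 0.0000 0.0000 0.0000
89.4095 82.1684 72.6164 60.0162 43.3949 21.4693 0.0000 0.0000 0.0000 0.0000

params: Δt=0.17089 u=1.14853 d=0.87068 q=0.49508 e^(-rΔt)=0.99183
t_9 payoffs: 89.4095 82.1684 72.6164 60.0162 43.3949 21.4693 0.0000 0.0000 0.0000 0.0000
t_8: node(8,0) S=26.0608 payoff=86.0392 vs cont=85.1235 → 86.0392 [stop]  node(8,1) S=34.3774 payoff=77.7226 vs cont=76.8068 → 77.7226 [stop]  node(8,2) S=45.3481 payoff=66.7519 vs cont=65.8361 → 66.7519 [stop]  node(8,3) S=59.8199 payoff=52.2801 vs cont=51.3643 → 52.2801 [stop]  node(8,4) S=78.9100 payoff=33.1900 vs cont=32.2742 → 33.1900 [stop]  node(8,5) S=104.0922 payoff=8.0078 vs cont=10.7518 → 10.7518 [wait]  node(8,6) S=137.3108 payoff=0.0000 vs cont=0.0000 → 0.0000 [wait]  node(8,7) S=181.1302 payoff=0.0000 vs cont=0.0000 → 0.0000 [wait]  node(8,8) S=238.9335 payoff=0.0000 vs cont=0.0000 → 0.0000 [wait]  ⇒ S*(8)=78.9100
t_7: node(7,0) S=29.9316 payoff=82.1684 vs cont=81.2526 → 82.1684 [stop]  node(7,1) S=39.4836 payoff=72.6164 vs cont=71.7007 → 72.6164 [stop]  node(7,2) S=52.0838 payoff=60.0162 vs cont=59.1004 → 60.0162 [stop]  node(7,3) S=68.7051 payoff=43.3949 vs cont=42.4792 → 43.3949 [stop]  node(7,4) S=90.6307 payoff=21.4693 vs cont=21.9010 → 21.9010 [wait]  node(7,5) S=119.5533 payoff=0.0000 vs cont=5.3845 → 5.3845 [wait]  node(7,6) S=157.7058 payoff=0.0000 vs cont=0.0000 → 0.0000 [wait]  node(7,7) S=208.0338 payoff=0.0000 vs cont=0.0000 → 0.0000 [wait]  ⇒ S*(7)=68.7051
t_6: node(6,0) S=34.3774 payoff=77.7226 vs cont=76.8068 → 77.7226 [stop]  node(6,1) S=45.3481 payoff=66.7519 vs cont=65.8361 → 66.7519 [stop]  node(6,2) S=59.8199 payoff=52.2801 vs cont=51.3643 → 52.2801 [stop]  node(6,3) S=78.9100 payoff=33.1900 vs cont=32.4862 → 33.1900 [stop]  node(6,4) S=104.0922 payoff=8.0078 vs cont=13.6119 → 13.6119 [wait]  node(6,5) S=137.3108 payoff=0.0000 vs cont=2.6965 → 2.6965 [wait]  node(6,6) S=181.1302 payoff=0.0000 vs cont=0.0000 → 0.0000 [wait]  ⇒ S*(6)=78.9100
t_5: node(5,0) S=39.4836 payoff=72.6164 vs cont=71.7007 → 72.6164 [stop]  node(5,1) S=52.0838 payoff=60.0162 vs cont=59.1004 → 60.0162 [stop]  node(5,2) S=68.7051 payoff=43.3949 vs cont=42.4792 → 43.3949 [stop]  node(5,3) S=90.6307 payoff=21.4693 vs cont=23.3054 → 23.3054 [wait]  node(5,4) S=119.5533 payoff=0.0000 vs cont=8.1409 → 8.1409 [wait]  node(5,5) S=157.7058 payoff=0.0000 vs cont=1.3504 → 1.3504 [wait]  ⇒ S*(5)=68.7051
t_4: node(4,0) S=45.3481 payoff=66.7519 vs cont=65.8361 → 66.7519 [stop]  node(4,1) S=59.8199 payoff=52.2801 vs cont=51.3643 → 52.2801 [stop]  node(4,2) S=78.9100 payoff=33.1900 vs cont=33.1758 → 33.1900 [stop]  node(4,3) S=104.0922 payoff=8.0078 vs cont=15.6688 → 15.6688 [wait]  node(4,4) S=137.3108 payoff=0.0000 vs cont=4.7401 → 4.7401 [wait]  ⇒ S*(4)=78.9100
t_3: node(3,0) S=52.0838 payoff=60.0162 vs cont=59.1004 → 60.0162 [stop]  node(3,1) S=68.7051 payoff=43.3949 vs cont=42.4792 → 43.3949 [stop]  node(3,2) S=90.6307 payoff=21.4693 vs cont=24.3154 → 24.3154 [wait]  node(3,3) S=119.5533 payoff=0.0000 vs cont=10.1744 → 10.1744 [wait]  ⇒ S*(3)=68.7051
t_2: node(2,0) S=59.8199 payoff=52.2801 vs cont=51.3643 → 52.2801 [stop]  node(2,1) S=78.9100 payoff=33.1900 vs cont=33.6717 → 33.6717 [wait]  node(2,2) S=104.0922 payoff=8.0078 vs cont=17.1731 → 17.1731 [wait]  ⇒ S*(2)=59.8199
t_1: node(1,0) S=68.7051 payoff=43.3949 vs cont=42.7157 → 43.3949 [stop]  node(1,1) S=90.6307 payoff=21.4693 vs cont=25.2953 → 25.2953 [wait]  ⇒ S*(1)=68.7051
t_0: node(0,0) S=78.9100 payoff=33.1900 vs cont=34.1529 → 34.1529 [wait]  ⇒ S*(0)=-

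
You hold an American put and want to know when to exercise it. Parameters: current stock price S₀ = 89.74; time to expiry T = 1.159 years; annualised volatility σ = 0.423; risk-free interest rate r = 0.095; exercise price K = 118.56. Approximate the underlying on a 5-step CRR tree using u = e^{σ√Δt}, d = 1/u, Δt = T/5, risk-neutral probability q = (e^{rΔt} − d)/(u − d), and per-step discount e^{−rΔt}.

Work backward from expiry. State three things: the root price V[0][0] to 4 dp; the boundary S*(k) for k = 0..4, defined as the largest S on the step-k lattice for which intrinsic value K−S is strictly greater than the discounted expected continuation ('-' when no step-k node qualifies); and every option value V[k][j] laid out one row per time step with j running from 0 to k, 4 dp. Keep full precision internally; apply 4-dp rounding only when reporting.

Δt=0.23180, u=1.22588, d=0.81574, q=0.50355, disc=e^(-rΔt)=0.97822
k=5 terminal: V=max(K-S,0) → 86.1445 69.8469 45.3552 8.5499 0.0000 0.0000
k=4: j=0 S=39.7374 intr=78.8226 cont=76.2403 V=78.8226[EX]; j=1 S=59.7163 intr=58.8437 cont=56.2614 V=58.8437[EX]; j=2 S=89.7400 intr=28.8200 cont=26.2377 V=28.8200[EX]; j=3 S=134.8588 intr=0.0000 cont=4.1521 V=4.1521[hold]; j=4 S=202.6622 intr=0.0000 cont=0.0000 V=0.0000[hold]  S*(4)=89.7400
k=3: j=0 S=48.7131 intr=69.8469 cont=67.2646 V=69.8469[EX]; j=1 S=73.2048 intr=45.3552 cont=42.7730 V=45.3552[EX]; j=2 S=110.0101 intr=8.5499 cont=16.0414 V=16.0414[hold]; j=3 S=165.3202 intr=0.0000 cont=2.0164 V=2.0164[hold]  S*(3)=73.2048
k=2: j=0 S=59.7163 intr=58.8437 cont=56.2614 V=58.8437[EX]; j=1 S=89.7400 intr=28.8200 cont=29.9279 V=29.9279[hold]; j=2 S=134.8588 intr=0.0000 cont=8.7836 V=8.7836[hold]  S*(2)=59.7163
k=1: j=0 S=73.2048 intr=45.3552 cont=43.3187 V=45.3552[EX]; j=1 S=110.0101 intr=8.5499 cont=18.8607 V=18.8607[hold]  S*(1)=73.2048
k=0: j=0 S=89.7400 intr=28.8200 cont=31.3167 V=31.3167[hold]  S*(0)=-

price = 31.3167
boundary = - 73.2048 59.7163 73.2048 89.7400
tree:
31.3167
45.3552 18.8607
58.8437 29.9279 8.7836
69.8469 45.3552 16.0414 2.0164
78.8226 58.8437 28.8200 4.1521 0.0000
86.1445 69.8469 45.3552 8.5499 0.0000 0.0000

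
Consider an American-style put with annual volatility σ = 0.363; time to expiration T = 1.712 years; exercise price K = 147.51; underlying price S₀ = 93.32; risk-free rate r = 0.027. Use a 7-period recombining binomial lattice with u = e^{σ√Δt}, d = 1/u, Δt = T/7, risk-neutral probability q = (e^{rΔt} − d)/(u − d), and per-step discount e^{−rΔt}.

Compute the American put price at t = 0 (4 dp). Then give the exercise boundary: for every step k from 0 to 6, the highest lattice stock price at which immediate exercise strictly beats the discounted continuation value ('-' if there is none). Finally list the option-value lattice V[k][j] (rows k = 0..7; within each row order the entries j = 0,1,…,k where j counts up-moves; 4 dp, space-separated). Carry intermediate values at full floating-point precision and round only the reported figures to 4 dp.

params: Δt=0.24457 u=1.19664 d=0.83567 q=0.47359 e^(-rΔt)=0.99342
t_7 payoffs: 120.9501 109.4775 93.0493 69.5251 35.8394 0.0000 0.0000 0.0000
t_6: node(6,0) S=31.7827 payoff=115.7273 vs cont=114.7564 → 115.7273 [stop]  node(6,1) S=45.5113 payoff=101.9987 vs cont=101.0279 → 101.9987 [stop]  node(6,2) S=65.1699 payoff=82.3401 vs cont=81.3693 → 82.3401 [stop]  node(6,3) S=93.3200 payoff=54.1900 vs cont=53.2191 → 54.1900 [stop]  node(6,4) S=133.6296 payoff=13.8804 vs cont=18.7419 → 18.7419 [wait]  node(6,5) S=191.3509 payoff=0.0000 vs cont=0.0000 → 0.0000 [wait]  node(6,6) S=274.0049 payoff=0.0000 vs cont=0.0000 → 0.0000 [wait]  ⇒ S*(6)=93.3200
t_5: node(5,0) S=38.0325 payoff=109.4775 vs cont=108.5066 → 109.4775 [stop]  node(5,1) S=54.4607 payoff=93.0493 vs cont=92.0785 → 93.0493 [stop]  node(5,2) S=77.9849 payoff=69.5251 vs cont=68.5542 → 69.5251 [stop]  node(5,3) S=111.6706 payoff=35.8394 vs cont=37.1558 → 37.1558 [wait]  node(5,4) S=159.9067 payoff=0.0000 vs cont=9.8009 → 9.8009 [wait]  node(5,5) S=228.9784 payoff=0.0000 vs cont=0.0000 → 0.0000 [wait]  ⇒ S*(5)=77.9849
t_4: node(4,0) S=45.5113 payoff=101.9987 vs cont=101.0279 → 101.9987 [stop]  node(4,1) S=65.1699 payoff=82.3401 vs cont=81.3693 → 82.3401 [stop]  node(4,2) S=93.3200 payoff=54.1900 vs cont=53.8385 → 54.1900 [stop]  node(4,3) S=133.6296 payoff=13.8804 vs cont=24.0414 → 24.0414 [wait]  node(4,4) S=191.3509 payoff=0.0000 vs cont=5.1253 → 5.1253 [wait]  ⇒ S*(4)=93.3200
t_3: node(3,0) S=54.4607 payoff=93.0493 vs cont=92.0785 → 93.0493 [stop]  node(3,1) S=77.9849 payoff=69.5251 vs cont=68.5542 → 69.5251 [stop]  node(3,2) S=111.6706 payoff=35.8394 vs cont=39.6491 → 39.6491 [wait]  node(3,3) S=159.9067 payoff=0.0000 vs cont=14.9836 → 14.9836 [wait]  ⇒ S*(3)=77.9849
t_2: node(2,0) S=65.1699 payoff=82.3401 vs cont=81.3693 → 82.3401 [stop]  node(2,1) S=93.3200 payoff=54.1900 vs cont=55.0115 → 55.0115 [wait]  node(2,2) S=133.6296 payoff=13.8804 vs cont=27.7836 → 27.7836 [wait]  ⇒ S*(2)=65.1699
t_1: node(1,0) S=77.9849 payoff=69.5251 vs cont=68.9407 → 69.5251 [stop]  node(1,1) S=111.6706 payoff=35.8394 vs cont=41.8393 → 41.8393 [wait]  ⇒ S*(1)=77.9849
t_0: node(0,0) S=93.3200 payoff=54.1900 vs cont=56.0419 → 56.0419 [wait]  ⇒ S*(0)=-

price = 56.0419
boundary = - 77.9849 65.1699 77.9849 93.3200 77.9849 93.3200
tree:
56.0419
69.5251 41.8393
82.3401 55.0115 27.7836
93.0493 69.5251 39.6491 14.9836
101.9987 82.3401 54.1900 24.0414 5.1253
109.4775 93.0493 69.5251 37.1558 9.8009 0.0000
115.7273 101.9987 82.3401 54.1900 18.7419 0.0000 0.0000
120.9501 109.4775 93.0493 69.5251 35.8394 0.0000 0.0000 0.0000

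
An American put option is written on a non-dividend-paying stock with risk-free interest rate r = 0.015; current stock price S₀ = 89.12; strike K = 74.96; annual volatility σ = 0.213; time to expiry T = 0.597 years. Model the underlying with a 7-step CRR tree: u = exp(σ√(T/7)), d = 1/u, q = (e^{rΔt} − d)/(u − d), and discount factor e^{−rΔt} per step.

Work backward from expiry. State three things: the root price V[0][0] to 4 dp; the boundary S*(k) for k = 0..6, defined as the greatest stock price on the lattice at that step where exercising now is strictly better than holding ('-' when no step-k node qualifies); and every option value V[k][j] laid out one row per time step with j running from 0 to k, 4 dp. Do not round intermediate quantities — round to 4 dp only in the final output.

price = 0.8796
boundary = - - - - - 65.2982 69.4890
tree:
0.8796
1.4877 0.2608
2.4739 0.4843 0.0331
4.0256 0.8956 0.0656 0.0000
6.3642 1.6476 0.1299 0.0000 0.0000
9.6618 3.0129 0.2575 0.0000 0.0000 0.0000
13.5999 5.4710 0.5103 0.0000 0.0000 0.0000 0.0000
17.3004 9.6618 1.0113 0.0000 0.0000 0.0000 0.0000 0.0000

Δt=0.08529  u=1.06418  d=0.93969  q=0.49474  discount=0.99872
step 7 (expiry): payoffs max(K−S,0) = 17.3004 9.6618 1.0113 0.0000 0.0000 0.0000 0.0000 0.0000
step 6: (k=6,j=0): S=61.3601, (K−S)⁺=13.5999, hold=13.5040 ⇒ V=13.5999 exercise | (k=6,j=1): S=69.4890, (K−S)⁺=5.4710, hold=5.3752 ⇒ V=5.4710 exercise | (k=6,j=2): S=78.6947, (K−S)⁺=0.0000, hold=0.5103 ⇒ V=0.5103 continue | (k=6,j=3): S=89.1200, (K−S)⁺=0.0000, hold=0.0000 ⇒ V=0.0000 continue | (k=6,j=4): S=100.9264, (K−S)⁺=0.0000, hold=0.0000 ⇒ V=0.0000 continue | (k=6,j=5): S=114.2969, (K−S)⁺=0.0000, hold=0.0000 ⇒ V=0.0000 continue | (k=6,j=6): S=129.4387, (K−S)⁺=0.0000, hold=0.0000 ⇒ V=0.0000 continue  boundary S*=69.4890
step 5: (k=5,j=0): S=65.2982, (K−S)⁺=9.6618, hold=9.5660 ⇒ V=9.6618 exercise | (k=5,j=1): S=73.9487, (K−S)⁺=1.0113, hold=3.0129 ⇒ V=3.0129 continue | (k=5,j=2): S=83.7453, (K−S)⁺=0.0000, hold=0.2575 ⇒ V=0.2575 continue | (k=5,j=3): S=94.8397, (K−S)⁺=0.0000, hold=0.0000 ⇒ V=0.0000 continue | (k=5,j=4): S=107.4038, (K−S)⁺=0.0000, hold=0.0000 ⇒ V=0.0000 continue | (k=5,j=5): S=121.6324, (K−S)⁺=0.0000, hold=0.0000 ⇒ V=0.0000 continue  boundary S*=65.2982
step 4: (k=4,j=0): S=69.4890, (K−S)⁺=5.4710, hold=6.3642 ⇒ V=6.3642 continue | (k=4,j=1): S=78.6947, (K−S)⁺=0.0000, hold=1.6476 ⇒ V=1.6476 continue | (k=4,j=2): S=89.1200, (K−S)⁺=0.0000, hold=0.1299 ⇒ V=0.1299 continue | (k=4,j=3): S=100.9264, (K−S)⁺=0.0000, hold=0.0000 ⇒ V=0.0000 continue | (k=4,j=4): S=114.2969, (K−S)⁺=0.0000, hold=0.0000 ⇒ V=0.0000 continue  boundary S*=-
step 3: (k=3,j=0): S=73.9487, (K−S)⁺=1.0113, hold=4.0256 ⇒ V=4.0256 continue | (k=3,j=1): S=83.7453, (K−S)⁺=0.0000, hold=0.8956 ⇒ V=0.8956 continue | (k=3,j=2): S=94.8397, (K−S)⁺=0.0000, hold=0.0656 ⇒ V=0.0656 continue | (k=3,j=3): S=107.4038, (K−S)⁺=0.0000, hold=0.0000 ⇒ V=0.0000 continue  boundary S*=-
step 2: (k=2,j=0): S=78.6947, (K−S)⁺=0.0000, hold=2.4739 ⇒ V=2.4739 continue | (k=2,j=1): S=89.1200, (K−S)⁺=0.0000, hold=0.4843 ⇒ V=0.4843 continue | (k=2,j=2): S=100.9264, (K−S)⁺=0.0000, hold=0.0331 ⇒ V=0.0331 continue  boundary S*=-
step 1: (k=1,j=0): S=83.7453, (K−S)⁺=0.0000, hold=1.4877 ⇒ V=1.4877 continue | (k=1,j=1): S=94.8397, (K−S)⁺=0.0000, hold=0.2608 ⇒ V=0.2608 continue  boundary S*=-
step 0: (k=0,j=0): S=89.1200, (K−S)⁺=0.0000, hold=0.8796 ⇒ V=0.8796 continue  boundary S*=-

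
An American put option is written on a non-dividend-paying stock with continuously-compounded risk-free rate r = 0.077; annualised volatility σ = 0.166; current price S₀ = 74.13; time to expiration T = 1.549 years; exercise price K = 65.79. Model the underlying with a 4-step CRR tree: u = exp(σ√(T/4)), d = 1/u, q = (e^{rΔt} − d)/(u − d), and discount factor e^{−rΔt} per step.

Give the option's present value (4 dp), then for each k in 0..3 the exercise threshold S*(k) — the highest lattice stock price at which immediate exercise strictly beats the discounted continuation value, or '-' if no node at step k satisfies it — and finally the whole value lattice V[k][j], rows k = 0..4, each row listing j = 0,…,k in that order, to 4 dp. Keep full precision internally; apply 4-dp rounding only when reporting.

Δt=0.38725  u=1.10882  d=0.90186  q=0.62044  discount=0.97062
step 4 (expiry): payoffs max(K−S,0) = 16.7509 5.4968 0.0000 0.0000 0.0000
step 3: (k=3,j=0): S=54.3757, (K−S)⁺=11.4143, hold=9.4815 ⇒ V=11.4143 exercise | (k=3,j=1): S=66.8546, (K−S)⁺=0.0000, hold=2.0251 ⇒ V=2.0251 continue | (k=3,j=2): S=82.1972, (K−S)⁺=0.0000, hold=0.0000 ⇒ V=0.0000 continue | (k=3,j=3): S=101.0608, (K−S)⁺=0.0000, hold=0.0000 ⇒ V=0.0000 continue  boundary S*=54.3757
step 2: (k=2,j=0): S=60.2932, (K−S)⁺=5.4968, hold=5.4247 ⇒ V=5.4968 exercise | (k=2,j=1): S=74.1300, (K−S)⁺=0.0000, hold=0.7461 ⇒ V=0.7461 continue | (k=2,j=2): S=91.1423, (K−S)⁺=0.0000, hold=0.0000 ⇒ V=0.0000 continue  boundary S*=60.2932
step 1: (k=1,j=0): S=66.8546, (K−S)⁺=0.0000, hold=2.4744 ⇒ V=2.4744 continue | (k=1,j=1): S=82.1972, (K−S)⁺=0.0000, hold=0.2749 ⇒ V=0.2749 continue  boundary S*=-
step 0: (k=0,j=0): S=74.1300, (K−S)⁺=0.0000, hold=1.0771 ⇒ V=1.0771 continue  boundary S*=-

price = 1.0771
boundary = - - 60.2932 54.3757
tree:
1.0771
2.4744 0.2749
5.4968 0.7461 0.0000
11.4143 2.0251 0.0000 0.0000
16.7509 5.4968 0.0000 0.0000 0.0000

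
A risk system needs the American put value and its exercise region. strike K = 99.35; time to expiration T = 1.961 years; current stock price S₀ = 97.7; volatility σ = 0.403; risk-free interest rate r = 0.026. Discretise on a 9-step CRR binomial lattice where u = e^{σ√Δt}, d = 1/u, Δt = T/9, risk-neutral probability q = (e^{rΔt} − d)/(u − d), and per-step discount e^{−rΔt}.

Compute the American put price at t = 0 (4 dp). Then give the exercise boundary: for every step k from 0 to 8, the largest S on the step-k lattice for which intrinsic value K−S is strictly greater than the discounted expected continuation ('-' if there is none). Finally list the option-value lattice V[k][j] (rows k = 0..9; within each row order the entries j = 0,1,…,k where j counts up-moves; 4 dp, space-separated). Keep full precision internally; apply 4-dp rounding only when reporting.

price = 20.8399
boundary = - - - - 46.0369 55.5652 46.0369 55.5652 67.0657
tree:
20.8399
27.5559 13.4620
35.4289 18.9451 7.3956
44.1748 25.9218 11.2481 3.1081
53.3131 34.3279 16.6854 5.2067 0.7615
61.2075 43.7848 23.9996 8.5775 1.4398 0.0000
67.7482 53.3131 33.2132 13.8224 2.7225 0.0000 0.0000
73.1673 61.2075 43.7848 21.6049 5.1476 0.0000 0.0000 0.0000
77.6571 67.7482 53.3131 32.2843 9.7332 0.0000 0.0000 0.0000 0.0000
81.3770 73.1673 61.2075 43.7848 18.4036 0.0000 0.0000 0.0000 0.0000 0.0000

Δt=0.21789  u=1.20697  d=0.82852  q=0.46812  discount=0.99435
step 9 (expiry): payoffs max(K−S,0) = 81.3770 73.1673 61.2075 43.7848 18.4036 0.0000 0.0000 0.0000 0.0000 0.0000
step 8: (k=8,j=0): S=21.6929, (K−S)⁺=77.6571, hold=77.0959 ⇒ V=77.6571 exercise | (k=8,j=1): S=31.6018, (K−S)⁺=67.7482, hold=67.1870 ⇒ V=67.7482 exercise | (k=8,j=2): S=46.0369, (K−S)⁺=53.3131, hold=52.7519 ⇒ V=53.3131 exercise | (k=8,j=3): S=67.0657, (K−S)⁺=32.2843, hold=31.7231 ⇒ V=32.2843 exercise | (k=8,j=4): S=97.7000, (K−S)⁺=1.6500, hold=9.7332 ⇒ V=9.7332 continue | (k=8,j=5): S=142.3275, (K−S)⁺=0.0000, hold=0.0000 ⇒ V=0.0000 continue | (k=8,j=6): S=207.3400, (K−S)⁺=0.0000, hold=0.0000 ⇒ V=0.0000 continue | (k=8,j=7): S=302.0490, (K−S)⁺=0.0000, hold=0.0000 ⇒ V=0.0000 continue | (k=8,j=8): S=440.0193, (K−S)⁺=0.0000, hold=0.0000 ⇒ V=0.0000 continue  boundary S*=67.0657
step 7: (k=7,j=0): S=26.1827, (K−S)⁺=73.1673, hold=72.6061 ⇒ V=73.1673 exercise | (k=7,j=1): S=38.1425, (K−S)⁺=61.2075, hold=60.6463 ⇒ V=61.2075 exercise | (k=7,j=2): S=55.5652, (K−S)⁺=43.7848, hold=43.2235 ⇒ V=43.7848 exercise | (k=7,j=3): S=80.9464, (K−S)⁺=18.4036, hold=21.6049 ⇒ V=21.6049 continue | (k=7,j=4): S=117.9212, (K−S)⁺=0.0000, hold=5.1476 ⇒ V=5.1476 continue | (k=7,j=5): S=171.7853, (K−S)⁺=0.0000, hold=0.0000 ⇒ V=0.0000 continue | (k=7,j=6): S=250.2536, (K−S)⁺=0.0000, hold=0.0000 ⇒ V=0.0000 continue | (k=7,j=7): S=364.5647, (K−S)⁺=0.0000, hold=0.0000 ⇒ V=0.0000 continue  boundary S*=55.5652
step 6: (k=6,j=0): S=31.6018, (K−S)⁺=67.7482, hold=67.1870 ⇒ V=67.7482 exercise | (k=6,j=1): S=46.0369, (K−S)⁺=53.3131, hold=52.7519 ⇒ V=53.3131 exercise | (k=6,j=2): S=67.0657, (K−S)⁺=32.2843, hold=33.2132 ⇒ V=33.2132 continue | (k=6,j=3): S=97.7000, (K−S)⁺=1.6500, hold=13.8224 ⇒ V=13.8224 continue | (k=6,j=4): S=142.3275, (K−S)⁺=0.0000, hold=2.7225 ⇒ V=2.7225 continue | (k=6,j=5): S=207.3400, (K−S)⁺=0.0000, hold=0.0000 ⇒ V=0.0000 continue | (k=6,j=6): S=302.0490, (K−S)⁺=0.0000, hold=0.0000 ⇒ V=0.0000 continue  boundary S*=46.0369
step 5: (k=5,j=0): S=38.1425, (K−S)⁺=61.2075, hold=60.6463 ⇒ V=61.2075 exercise | (k=5,j=1): S=55.5652, (K−S)⁺=43.7848, hold=43.6559 ⇒ V=43.7848 exercise | (k=5,j=2): S=80.9464, (K−S)⁺=18.4036, hold=23.9996 ⇒ V=23.9996 continue | (k=5,j=3): S=117.9212, (K−S)⁺=0.0000, hold=8.5775 ⇒ V=8.5775 continue | (k=5,j=4): S=171.7853, (K−S)⁺=0.0000, hold=1.4398 ⇒ V=1.4398 continue | (k=5,j=5): S=250.2536, (K−S)⁺=0.0000, hold=0.0000 ⇒ V=0.0000 continue  boundary S*=55.5652
step 4: (k=4,j=0): S=46.0369, (K−S)⁺=53.3131, hold=52.7519 ⇒ V=53.3131 exercise | (k=4,j=1): S=67.0657, (K−S)⁺=32.2843, hold=34.3279 ⇒ V=34.3279 continue | (k=4,j=2): S=97.7000, (K−S)⁺=1.6500, hold=16.6854 ⇒ V=16.6854 continue | (k=4,j=3): S=142.3275, (K−S)⁺=0.0000, hold=5.2067 ⇒ V=5.2067 continue | (k=4,j=4): S=207.3400, (K−S)⁺=0.0000, hold=0.7615 ⇒ V=0.7615 continue  boundary S*=46.0369
step 3: (k=3,j=0): S=55.5652, (K−S)⁺=43.7848, hold=44.1748 ⇒ V=44.1748 continue | (k=3,j=1): S=80.9464, (K−S)⁺=18.4036, hold=25.9218 ⇒ V=25.9218 continue | (k=3,j=2): S=117.9212, (K−S)⁺=0.0000, hold=11.2481 ⇒ V=11.2481 continue | (k=3,j=3): S=171.7853, (K−S)⁺=0.0000, hold=3.1081 ⇒ V=3.1081 continue  boundary S*=-
step 2: (k=2,j=0): S=67.0657, (K−S)⁺=32.2843, hold=35.4289 ⇒ V=35.4289 continue | (k=2,j=1): S=97.7000, (K−S)⁺=1.6500, hold=18.9451 ⇒ V=18.9451 continue | (k=2,j=2): S=142.3275, (K−S)⁺=0.0000, hold=7.3956 ⇒ V=7.3956 continue  boundary S*=-
step 1: (k=1,j=0): S=80.9464, (K−S)⁺=18.4036, hold=27.5559 ⇒ V=27.5559 continue | (k=1,j=1): S=117.9212, (K−S)⁺=0.0000, hold=13.4620 ⇒ V=13.4620 continue  boundary S*=-
step 0: (k=0,j=0): S=97.7000, (K−S)⁺=1.6500, hold=20.8399 ⇒ V=20.8399 continue  boundary S*=-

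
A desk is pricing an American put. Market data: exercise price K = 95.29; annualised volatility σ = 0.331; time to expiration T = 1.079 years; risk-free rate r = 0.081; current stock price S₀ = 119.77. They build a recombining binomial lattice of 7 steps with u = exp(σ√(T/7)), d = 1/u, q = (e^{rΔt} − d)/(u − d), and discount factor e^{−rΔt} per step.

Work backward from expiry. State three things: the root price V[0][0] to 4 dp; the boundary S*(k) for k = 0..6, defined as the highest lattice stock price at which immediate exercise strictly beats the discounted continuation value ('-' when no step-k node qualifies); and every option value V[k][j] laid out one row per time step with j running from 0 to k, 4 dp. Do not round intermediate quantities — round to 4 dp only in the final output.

Δt=0.15414  u=1.13878  d=0.87814  q=0.51576  discount=0.98759
step 7 (expiry): payoffs max(K−S,0) = 47.0642 32.7502 14.1877 0.0000 0.0000 0.0000 0.0000 0.0000
step 6: (k=6,j=0): S=54.9184, (K−S)⁺=40.3716, hold=39.1892 ⇒ V=40.3716 exercise | (k=6,j=1): S=71.2188, (K−S)⁺=24.0712, hold=22.8888 ⇒ V=24.0712 exercise | (k=6,j=2): S=92.3573, (K−S)⁺=2.9327, hold=6.7850 ⇒ V=6.7850 continue | (k=6,j=3): S=119.7700, (K−S)⁺=0.0000, hold=0.0000 ⇒ V=0.0000 continue | (k=6,j=4): S=155.3190, (K−S)⁺=0.0000, hold=0.0000 ⇒ V=0.0000 continue | (k=6,j=5): S=201.4194, (K−S)⁺=0.0000, hold=0.0000 ⇒ V=0.0000 continue | (k=6,j=6): S=261.2029, (K−S)⁺=0.0000, hold=0.0000 ⇒ V=0.0000 continue  boundary S*=71.2188
step 5: (k=5,j=0): S=62.5398, (K−S)⁺=32.7502, hold=31.5678 ⇒ V=32.7502 exercise | (k=5,j=1): S=81.1023, (K−S)⁺=14.1877, hold=14.9676 ⇒ V=14.9676 continue | (k=5,j=2): S=105.1743, (K−S)⁺=0.0000, hold=3.2448 ⇒ V=3.2448 continue | (k=5,j=3): S=136.3912, (K−S)⁺=0.0000, hold=0.0000 ⇒ V=0.0000 continue | (k=5,j=4): S=176.8736, (K−S)⁺=0.0000, hold=0.0000 ⇒ V=0.0000 continue | (k=5,j=5): S=229.3716, (K−S)⁺=0.0000, hold=0.0000 ⇒ V=0.0000 continue  boundary S*=62.5398
step 4: (k=4,j=0): S=71.2188, (K−S)⁺=24.0712, hold=23.2861 ⇒ V=24.0712 exercise | (k=4,j=1): S=92.3573, (K−S)⁺=2.9327, hold=8.8107 ⇒ V=8.8107 continue | (k=4,j=2): S=119.7700, (K−S)⁺=0.0000, hold=1.5518 ⇒ V=1.5518 continue | (k=4,j=3): S=155.3190, (K−S)⁺=0.0000, hold=0.0000 ⇒ V=0.0000 continue | (k=4,j=4): S=201.4194, (K−S)⁺=0.0000, hold=0.0000 ⇒ V=0.0000 continue  boundary S*=71.2188
step 3: (k=3,j=0): S=81.1023, (K−S)⁺=14.1877, hold=15.9994 ⇒ V=15.9994 continue | (k=3,j=1): S=105.1743, (K−S)⁺=0.0000, hold=5.0040 ⇒ V=5.0040 continue | (k=3,j=2): S=136.3912, (K−S)⁺=0.0000, hold=0.7421 ⇒ V=0.7421 continue | (k=3,j=3): S=176.8736, (K−S)⁺=0.0000, hold=0.0000 ⇒ V=0.0000 continue  boundary S*=-
step 2: (k=2,j=0): S=92.3573, (K−S)⁺=2.9327, hold=10.2002 ⇒ V=10.2002 continue | (k=2,j=1): S=119.7700, (K−S)⁺=0.0000, hold=2.7710 ⇒ V=2.7710 continue | (k=2,j=2): S=155.3190, (K−S)⁺=0.0000, hold=0.3549 ⇒ V=0.3549 continue  boundary S*=-
step 1: (k=1,j=0): S=105.1743, (K−S)⁺=0.0000, hold=6.2895 ⇒ V=6.2895 continue | (k=1,j=1): S=136.3912, (K−S)⁺=0.0000, hold=1.5060 ⇒ V=1.5060 continue  boundary S*=-
step 0: (k=0,j=0): S=119.7700, (K−S)⁺=0.0000, hold=3.7749 ⇒ V=3.7749 continue  boundary S*=-

price = 3.7749
boundary = - - - - 71.2188 62.5398 71.2188
tree:
3.7749
6.2895 1.5060
10.2002 2.7710 0.3549
15.9994 5.0040 0.7421 0.0000
24.0712 8.8107 1.5518 0.0000 0.0000
32.7502 14.9676 3.2448 0.0000 0.0000 0.0000
40.3716 24.0712 6.7850 0.0000 0.0000 0.0000 0.0000
47.0642 32.7502 14.1877 0.0000 0.0000 0.0000 0.0000 0.0000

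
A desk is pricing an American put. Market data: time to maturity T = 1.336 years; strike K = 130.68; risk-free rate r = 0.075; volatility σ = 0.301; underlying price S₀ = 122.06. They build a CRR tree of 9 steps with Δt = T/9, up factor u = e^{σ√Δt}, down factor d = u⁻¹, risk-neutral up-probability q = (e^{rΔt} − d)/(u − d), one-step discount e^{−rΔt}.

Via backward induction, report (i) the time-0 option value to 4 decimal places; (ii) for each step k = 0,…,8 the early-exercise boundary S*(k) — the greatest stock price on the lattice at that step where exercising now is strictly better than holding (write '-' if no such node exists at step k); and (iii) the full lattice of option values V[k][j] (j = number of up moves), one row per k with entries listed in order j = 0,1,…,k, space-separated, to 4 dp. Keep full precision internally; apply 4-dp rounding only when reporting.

price = 16.8542
boundary = - - 96.7927 86.1940 96.7927 86.1940 96.7927 108.6946 96.7927
tree:
16.8542
24.2694 10.3510
33.8873 15.8861 5.4485
44.4860 23.6267 9.0605 2.2210
53.9241 33.8873 14.6344 4.0942 0.5343
62.3288 44.4860 22.7904 7.3973 1.1237 0.0000
69.8132 53.9241 33.8873 13.0056 2.3633 0.0000 0.0000
76.4780 62.3288 44.4860 21.9854 4.9704 0.0000 0.0000 0.0000
82.4131 69.8132 53.9241 33.8873 10.4535 0.0000 0.0000 0.0000 0.0000
87.6982 76.4780 62.3288 44.4860 21.9854 0.0000 0.0000 0.0000 0.0000 0.0000

params: Δt=0.14844 u=1.12296 d=0.89050 q=0.51920 e^(-rΔt)=0.98893
t_9 payoffs: 87.6982 76.4780 62.3288 44.4860 21.9854 0.0000 0.0000 0.0000 0.0000 0.0000
t_8: node(8,0) S=48.2669 payoff=82.4131 vs cont=80.9662 → 82.4131 [stop]  node(8,1) S=60.8668 payoff=69.8132 vs cont=68.3663 → 69.8132 [stop]  node(8,2) S=76.7559 payoff=53.9241 vs cont=52.4773 → 53.9241 [stop]  node(8,3) S=96.7927 payoff=33.8873 vs cont=32.4405 → 33.8873 [stop]  node(8,4) S=122.0600 payoff=8.6200 vs cont=10.4535 → 10.4535 [wait]  node(8,5) S=153.9233 payoff=0.0000 vs cont=0.0000 → 0.0000 [wait]  node(8,6) S=194.1043 payoff=0.0000 vs cont=0.0000 → 0.0000 [wait]  node(8,7) S=244.7745 payoff=0.0000 vs cont=0.0000 → 0.0000 [wait]  node(8,8) S=308.6718 payoff=0.0000 vs cont=0.0000 → 0.0000 [wait]  ⇒ S*(8)=96.7927
t_7: node(7,0) S=54.2020 payoff=76.4780 vs cont=75.0312 → 76.4780 [stop]  node(7,1) S=68.3512 payoff=62.3288 vs cont=60.8820 → 62.3288 [stop]  node(7,2) S=86.1940 payoff=44.4860 vs cont=43.0392 → 44.4860 [stop]  node(7,3) S=108.6946 payoff=21.9854 vs cont=21.4800 → 21.9854 [stop]  node(7,4) S=137.0689 payoff=0.0000 vs cont=4.9704 → 4.9704 [wait]  node(7,5) S=172.8501 payoff=0.0000 vs cont=0.0000 → 0.0000 [wait]  node(7,6) S=217.9720 payoff=0.0000 vs cont=0.0000 → 0.0000 [wait]  node(7,7) S=274.8727 payoff=0.0000 vs cont=0.0000 → 0.0000 [wait]  ⇒ S*(7)=108.6946
t_6: node(6,0) S=60.8668 payoff=69.8132 vs cont=68.3663 → 69.8132 [stop]  node(6,1) S=76.7559 payoff=53.9241 vs cont=52.4773 → 53.9241 [stop]  node(6,2) S=96.7927 payoff=33.8873 vs cont=32.4405 → 33.8873 [stop]  node(6,3) S=122.0600 payoff=8.6200 vs cont=13.0056 → 13.0056 [wait]  node(6,4) S=153.9233 payoff=0.0000 vs cont=2.3633 → 2.3633 [wait]  node(6,5) S=194.1043 payoff=0.0000 vs cont=0.0000 → 0.0000 [wait]  node(6,6) S=244.7745 payoff=0.0000 vs cont=0.0000 → 0.0000 [wait]  ⇒ S*(6)=96.7927
t_5: node(5,0) S=68.3512 payoff=62.3288 vs cont=60.8820 → 62.3288 [stop]  node(5,1) S=86.1940 payoff=44.4860 vs cont=43.0392 → 44.4860 [stop]  node(5,2) S=108.6946 payoff=21.9854 vs cont=22.7904 → 22.7904 [wait]  node(5,3) S=137.0689 payoff=0.0000 vs cont=7.3973 → 7.3973 [wait]  node(5,4) S=172.8501 payoff=0.0000 vs cont=1.1237 → 1.1237 [wait]  node(5,5) S=217.9720 payoff=0.0000 vs cont=0.0000 → 0.0000 [wait]  ⇒ S*(5)=86.1940
t_4: node(4,0) S=76.7559 payoff=53.9241 vs cont=52.4773 → 53.9241 [stop]  node(4,1) S=96.7927 payoff=33.8873 vs cont=32.8538 → 33.8873 [stop]  node(4,2) S=122.0600 payoff=8.6200 vs cont=14.6344 → 14.6344 [wait]  node(4,3) S=153.9233 payoff=0.0000 vs cont=4.0942 → 4.0942 [wait]  node(4,4) S=194.1043 payoff=0.0000 vs cont=0.5343 → 0.5343 [wait]  ⇒ S*(4)=96.7927
t_3: node(3,0) S=86.1940 payoff=44.4860 vs cont=43.0392 → 44.4860 [stop]  node(3,1) S=108.6946 payoff=21.9854 vs cont=23.6267 → 23.6267 [wait]  node(3,2) S=137.0689 payoff=0.0000 vs cont=9.0605 → 9.0605 [wait]  node(3,3) S=172.8501 payoff=0.0000 vs cont=2.2210 → 2.2210 [wait]  ⇒ S*(3)=86.1940
t_2: node(2,0) S=96.7927 payoff=33.8873 vs cont=33.2832 → 33.8873 [stop]  node(2,1) S=122.0600 payoff=8.6200 vs cont=15.8861 → 15.8861 [wait]  node(2,2) S=153.9233 payoff=0.0000 vs cont=5.4485 → 5.4485 [wait]  ⇒ S*(2)=96.7927
t_1: node(1,0) S=108.6946 payoff=21.9854 vs cont=24.2694 → 24.2694 [wait]  node(1,1) S=137.0689 payoff=0.0000 vs cont=10.3510 → 10.3510 [wait]  ⇒ S*(1)=-
t_0: node(0,0) S=122.0600 payoff=8.6200 vs cont=16.8542 → 16.8542 [wait]  ⇒ S*(0)=-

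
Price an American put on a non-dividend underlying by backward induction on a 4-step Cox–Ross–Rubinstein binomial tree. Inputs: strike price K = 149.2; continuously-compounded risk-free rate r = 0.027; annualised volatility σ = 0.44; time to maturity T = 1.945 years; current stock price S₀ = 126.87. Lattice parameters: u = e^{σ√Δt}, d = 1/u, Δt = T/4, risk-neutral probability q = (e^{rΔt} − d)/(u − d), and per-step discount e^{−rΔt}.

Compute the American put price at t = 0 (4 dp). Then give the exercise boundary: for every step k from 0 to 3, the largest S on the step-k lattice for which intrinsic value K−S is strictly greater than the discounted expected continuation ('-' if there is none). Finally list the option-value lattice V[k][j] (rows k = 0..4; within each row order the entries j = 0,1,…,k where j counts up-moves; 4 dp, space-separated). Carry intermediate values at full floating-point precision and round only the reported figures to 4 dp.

price = 42.7453
boundary = - - 68.6846 93.3489
tree:
42.7453
59.8927 22.6365
80.5154 35.9602 6.6977
98.6630 55.8511 12.2295 0.0000
112.0157 80.5154 22.3300 0.0000 0.0000

Δt=0.48625  u=1.35910  d=0.73578  q=0.44509  discount=0.98696
step 4 (expiry): payoffs max(K−S,0) = 112.0157 80.5154 22.3300 0.0000 0.0000
step 3: (k=3,j=0): S=50.5370, (K−S)⁺=98.6630, hold=96.7170 ⇒ V=98.6630 exercise | (k=3,j=1): S=93.3489, (K−S)⁺=55.8511, hold=53.9051 ⇒ V=55.8511 exercise | (k=3,j=2): S=172.4284, (K−S)⁺=0.0000, hold=12.2295 ⇒ V=12.2295 continue | (k=3,j=3): S=318.4994, (K−S)⁺=0.0000, hold=0.0000 ⇒ V=0.0000 continue  boundary S*=93.3489
step 2: (k=2,j=0): S=68.6846, (K−S)⁺=80.5154, hold=78.5694 ⇒ V=80.5154 exercise | (k=2,j=1): S=126.8700, (K−S)⁺=22.3300, hold=35.9602 ⇒ V=35.9602 continue | (k=2,j=2): S=234.3466, (K−S)⁺=0.0000, hold=6.6977 ⇒ V=6.6977 continue  boundary S*=68.6846
step 1: (k=1,j=0): S=93.3489, (K−S)⁺=55.8511, hold=59.8927 ⇒ V=59.8927 continue | (k=1,j=1): S=172.4284, (K−S)⁺=0.0000, hold=22.6365 ⇒ V=22.6365 continue  boundary S*=-
step 0: (k=0,j=0): S=126.8700, (K−S)⁺=22.3300, hold=42.7453 ⇒ V=42.7453 continue  boundary S*=-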